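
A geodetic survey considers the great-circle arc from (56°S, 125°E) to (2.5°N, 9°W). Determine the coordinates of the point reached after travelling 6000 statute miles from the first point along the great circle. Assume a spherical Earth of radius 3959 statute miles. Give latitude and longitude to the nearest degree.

The haversine formula gives a central angle δ ≈ 2.009 rad (115.1°) between the endpoints. The total great-circle distance is δ·R ≈ 2.009 × 3959 ≈ 7953 mi, so the target fraction is f = 6000/7953 ≈ 0.754.
Interpolate at f ≈ 0.754 with slerp weights a = sin((1−f)δ)/sin δ ≈ 0.523, b = sin(fδ)/sin δ ≈ 1.103.
p = a·p₁ + b·p₂ ≈ (0.920, 0.067, -0.385); φ = arcsin(p_z) ≈ -22.67°, λ = atan2(p_y, p_x) ≈ 4.18°.

≈ (23°S, 4°E)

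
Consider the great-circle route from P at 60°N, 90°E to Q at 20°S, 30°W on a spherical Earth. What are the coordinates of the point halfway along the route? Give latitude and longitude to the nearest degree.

Write both endpoints as unit vectors p₁, p₂ with components (cos φ cos λ, cos φ sin λ, sin φ).
The central angle between the endpoints is δ = arccos(p₁·p₂) ≈ 2.131 rad (122.1°).
Interpolate at f = 1/2 with slerp weights a = sin((1−f)δ)/sin δ ≈ 1.033, b = sin(fδ)/sin δ ≈ 1.033.
p = a·p₁ + b·p₂ ≈ (0.840, 0.031, 0.541); φ = arcsin(p_z) ≈ 32.76°, λ = atan2(p_y, p_x) ≈ 2.12°.

≈ 33°N, 2°E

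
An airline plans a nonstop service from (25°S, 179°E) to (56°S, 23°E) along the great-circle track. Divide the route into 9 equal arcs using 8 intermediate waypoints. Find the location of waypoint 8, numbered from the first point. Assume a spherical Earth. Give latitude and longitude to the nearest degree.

≈ (66°S, 33°E)

Write both endpoints as unit vectors p₁, p₂ with components (cos φ cos λ, cos φ sin λ, sin φ).
The central angle between the endpoints is δ = arccos(p₁·p₂) ≈ 1.684 rad (96.5°).
Interpolate at f = 8/9 with slerp weights a = sin((1−f)δ)/sin δ ≈ 0.187, b = sin(fδ)/sin δ ≈ 1.004.
p = a·p₁ + b·p₂ ≈ (0.347, 0.222, -0.911); φ = arcsin(p_z) ≈ -65.67°, λ = atan2(p_y, p_x) ≈ 32.64°.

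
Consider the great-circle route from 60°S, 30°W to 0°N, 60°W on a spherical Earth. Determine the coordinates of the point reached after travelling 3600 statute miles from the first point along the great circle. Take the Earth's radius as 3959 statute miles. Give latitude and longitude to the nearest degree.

Write both endpoints as unit vectors p₁, p₂ with components (cos φ cos λ, cos φ sin λ, sin φ).
The central angle between the endpoints is δ = arccos(p₁·p₂) ≈ 1.123 rad (64.3°). The total great-circle distance is δ·R ≈ 1.123 × 3959 ≈ 4446 mi, so the target fraction is f = 3600/4446 ≈ 0.810.
Interpolate at f ≈ 0.810 with slerp weights a = sin((1−f)δ)/sin δ ≈ 0.235, b = sin(fδ)/sin δ ≈ 0.875.
p = a·p₁ + b·p₂ ≈ (0.540, -0.817, -0.204); φ = arcsin(p_z) ≈ -11.75°, λ = atan2(p_y, p_x) ≈ -56.56°.

≈ 12°S, 57°W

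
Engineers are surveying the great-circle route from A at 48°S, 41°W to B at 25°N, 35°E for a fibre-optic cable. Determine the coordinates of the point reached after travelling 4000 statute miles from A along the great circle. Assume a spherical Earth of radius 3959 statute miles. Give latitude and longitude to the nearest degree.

Convert each endpoint to a unit vector on the sphere (x = cos φ cos λ, y = cos φ sin λ, z = sin φ).
The central angle between the endpoints is δ = arccos(p₁·p₂) ≈ 1.739 rad (99.6°). The total great-circle distance is δ·R ≈ 1.739 × 3959 ≈ 6884 mi, so the target fraction is f = 4000/6884 ≈ 0.581.
Interpolate at f ≈ 0.581 with slerp weights a = sin((1−f)δ)/sin δ ≈ 0.675, b = sin(fδ)/sin δ ≈ 0.859.
p = a·p₁ + b·p₂ ≈ (0.979, 0.150, -0.139); φ = arcsin(p_z) ≈ -7.98°, λ = atan2(p_y, p_x) ≈ 8.72°.

≈ 8°S, 9°E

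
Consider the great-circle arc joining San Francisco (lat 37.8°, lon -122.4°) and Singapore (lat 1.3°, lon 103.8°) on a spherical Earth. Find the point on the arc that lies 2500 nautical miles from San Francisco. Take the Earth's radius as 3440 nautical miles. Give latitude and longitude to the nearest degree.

The haversine formula gives a central angle δ ≈ 2.133 rad (122.2°) between the endpoints. The total great-circle distance is δ·R ≈ 2.133 × 3440 ≈ 7337 nmi, so the target fraction is f = 2500/7337 ≈ 0.341.
Interpolate at f ≈ 0.341 with slerp weights a = sin((1−f)δ)/sin δ ≈ 1.166, b = sin(fδ)/sin δ ≈ 0.785.
p = a·p₁ + b·p₂ ≈ (-0.681, -0.015, 0.732); φ = arcsin(p_z) ≈ 47.08°, λ = atan2(p_y, p_x) ≈ -178.71°.

≈ lat 47°, lon -179°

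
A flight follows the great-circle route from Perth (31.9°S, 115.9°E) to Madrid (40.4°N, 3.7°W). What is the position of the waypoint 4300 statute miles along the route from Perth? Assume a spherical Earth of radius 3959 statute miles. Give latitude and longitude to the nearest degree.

The haversine formula gives a central angle δ ≈ 2.294 rad (131.4°) between the endpoints. The total great-circle distance is δ·R ≈ 2.294 × 3959 ≈ 9082 mi, so the target fraction is f = 4300/9082 ≈ 0.473.
Interpolate at f ≈ 0.473 with slerp weights a = sin((1−f)δ)/sin δ ≈ 1.247, b = sin(fδ)/sin δ ≈ 1.180.
p = a·p₁ + b·p₂ ≈ (0.435, 0.894, 0.106); φ = arcsin(p_z) ≈ 6.08°, λ = atan2(p_y, p_x) ≈ 64.09°.

≈ 6°N, 64°E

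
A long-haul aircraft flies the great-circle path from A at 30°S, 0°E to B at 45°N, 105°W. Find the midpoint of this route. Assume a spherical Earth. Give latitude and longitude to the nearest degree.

Write both endpoints as unit vectors p₁, p₂ with components (cos φ cos λ, cos φ sin λ, sin φ).
The central angle between the endpoints is δ = arccos(p₁·p₂) ≈ 2.108 rad (120.8°).
Interpolate at f = 1/2 with slerp weights a = sin((1−f)δ)/sin δ ≈ 1.012, b = sin(fδ)/sin δ ≈ 1.012.
p = a·p₁ + b·p₂ ≈ (0.691, -0.691, 0.210); φ = arcsin(p_z) ≈ 12.10°, λ = atan2(p_y, p_x) ≈ -45.00°.

≈ 12°N, 45°W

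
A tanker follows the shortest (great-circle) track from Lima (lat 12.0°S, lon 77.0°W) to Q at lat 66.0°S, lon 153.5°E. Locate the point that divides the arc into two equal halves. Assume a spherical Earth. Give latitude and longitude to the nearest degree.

Write both endpoints as unit vectors p₁, p₂ with components (cos φ cos λ, cos φ sin λ, sin φ).
The central angle between the endpoints is δ = arccos(p₁·p₂) ≈ 1.634 rad (93.6°).
Interpolate at f = 1/2 with slerp weights a = sin((1−f)δ)/sin δ ≈ 0.731, b = sin(fδ)/sin δ ≈ 0.731.
p = a·p₁ + b·p₂ ≈ (-0.105, -0.564, -0.819); φ = arcsin(p_z) ≈ -55.01°, λ = atan2(p_y, p_x) ≈ -100.57°.

≈ lat 55°S, lon 101°W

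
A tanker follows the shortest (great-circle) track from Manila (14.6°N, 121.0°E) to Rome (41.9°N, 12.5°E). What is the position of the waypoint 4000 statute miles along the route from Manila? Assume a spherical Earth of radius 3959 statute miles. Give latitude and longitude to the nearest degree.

≈ (46°N, 62°E)

The haversine formula gives a central angle δ ≈ 1.631 rad (93.5°) between the endpoints. The total great-circle distance is δ·R ≈ 1.631 × 3959 ≈ 6457 mi, so the target fraction is f = 4000/6457 ≈ 0.619.
Interpolate at f ≈ 0.619 with slerp weights a = sin((1−f)δ)/sin δ ≈ 0.583, b = sin(fδ)/sin δ ≈ 0.849.
p = a·p₁ + b·p₂ ≈ (0.326, 0.620, 0.714); φ = arcsin(p_z) ≈ 45.53°, λ = atan2(p_y, p_x) ≈ 62.25°.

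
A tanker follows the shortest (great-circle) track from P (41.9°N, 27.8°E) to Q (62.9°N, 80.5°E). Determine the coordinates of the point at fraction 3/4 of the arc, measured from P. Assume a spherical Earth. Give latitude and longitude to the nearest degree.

≈ (60°N, 62°E)

Write both endpoints as unit vectors p₁, p₂ with components (cos φ cos λ, cos φ sin λ, sin φ).
The central angle between the endpoints is δ = arccos(p₁·p₂) ≈ 0.644 rad (36.9°).
Interpolate at f = 3/4 with slerp weights a = sin((1−f)δ)/sin δ ≈ 0.267, b = sin(fδ)/sin δ ≈ 0.774.
p = a·p₁ + b·p₂ ≈ (0.234, 0.440, 0.867); φ = arcsin(p_z) ≈ 60.10°, λ = atan2(p_y, p_x) ≈ 62.01°.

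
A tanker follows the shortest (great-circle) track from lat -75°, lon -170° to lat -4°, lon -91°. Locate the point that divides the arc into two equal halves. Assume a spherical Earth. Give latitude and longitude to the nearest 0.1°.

Convert each endpoint to a unit vector on the sphere (x = cos φ cos λ, y = cos φ sin λ, z = sin φ).
The central angle between the endpoints is δ = arccos(p₁·p₂) ≈ 1.454 rad (83.3°).
Interpolate at f = 1/2 with slerp weights a = sin((1−f)δ)/sin δ ≈ 0.669, b = sin(fδ)/sin δ ≈ 0.669.
p = a·p₁ + b·p₂ ≈ (-0.182, -0.697, -0.693); φ = arcsin(p_z) ≈ -43.87°, λ = atan2(p_y, p_x) ≈ -104.64°.

≈ lat -43.9°, lon -104.6°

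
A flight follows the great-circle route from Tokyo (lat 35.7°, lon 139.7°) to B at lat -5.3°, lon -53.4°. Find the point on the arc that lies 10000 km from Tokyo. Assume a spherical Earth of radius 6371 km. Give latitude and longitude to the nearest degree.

≈ lat 48°, lon -79°

Convert each endpoint to a unit vector on the sphere (x = cos φ cos λ, y = cos φ sin λ, z = sin φ).
The central angle between the endpoints is δ = arccos(p₁·p₂) ≈ 2.571 rad (147.3°). The total great-circle distance is δ·R ≈ 2.571 × 6371 ≈ 16379 km, so the target fraction is f = 10000/16379 ≈ 0.611.
Interpolate at f ≈ 0.611 with slerp weights a = sin((1−f)δ)/sin δ ≈ 1.559, b = sin(fδ)/sin δ ≈ 1.851.
p = a·p₁ + b·p₂ ≈ (0.133, -0.661, 0.739); φ = arcsin(p_z) ≈ 47.61°, λ = atan2(p_y, p_x) ≈ -78.58°.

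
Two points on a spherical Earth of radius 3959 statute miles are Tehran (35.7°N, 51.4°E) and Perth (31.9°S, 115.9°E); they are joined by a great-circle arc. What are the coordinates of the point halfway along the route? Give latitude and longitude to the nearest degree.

≈ 2°N, 84°E

From cos δ = sin φ₁ sin φ₂ + cos φ₁ cos φ₂ cos Δλ, the central angle is δ ≈ 1.582 rad (90.7°).
Interpolate at f = 1/2 with slerp weights a = sin((1−f)δ)/sin δ ≈ 0.711, b = sin(fδ)/sin δ ≈ 0.711.
p = a·p₁ + b·p₂ ≈ (0.097, 0.995, 0.039); φ = arcsin(p_z) ≈ 2.25°, λ = atan2(p_y, p_x) ≈ 84.45°.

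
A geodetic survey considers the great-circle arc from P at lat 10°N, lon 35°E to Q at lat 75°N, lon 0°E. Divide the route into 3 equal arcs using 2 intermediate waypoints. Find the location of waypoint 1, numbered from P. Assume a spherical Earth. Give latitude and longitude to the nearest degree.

≈ lat 32°N, lon 31°E

Convert each endpoint to a unit vector on the sphere (x = cos φ cos λ, y = cos φ sin λ, z = sin φ).
The central angle between the endpoints is δ = arccos(p₁·p₂) ≈ 1.185 rad (67.9°).
Interpolate at f = 1/3 with slerp weights a = sin((1−f)δ)/sin δ ≈ 0.767, b = sin(fδ)/sin δ ≈ 0.415.
p = a·p₁ + b·p₂ ≈ (0.726, 0.433, 0.534); φ = arcsin(p_z) ≈ 32.29°, λ = atan2(p_y, p_x) ≈ 30.82°.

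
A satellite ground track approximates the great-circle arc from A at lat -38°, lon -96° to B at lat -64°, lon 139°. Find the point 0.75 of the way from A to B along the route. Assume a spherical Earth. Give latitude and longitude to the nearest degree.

Convert each endpoint to a unit vector on the sphere (x = cos φ cos λ, y = cos φ sin λ, z = sin φ).
The central angle between the endpoints is δ = arccos(p₁·p₂) ≈ 1.208 rad (69.2°).
Interpolate at f = 0.75 with slerp weights a = sin((1−f)δ)/sin δ ≈ 0.318, b = sin(fδ)/sin δ ≈ 0.842.
p = a·p₁ + b·p₂ ≈ (-0.305, -0.007, -0.952); φ = arcsin(p_z) ≈ -72.25°, λ = atan2(p_y, p_x) ≈ -178.65°.

≈ lat -72°, lon -179°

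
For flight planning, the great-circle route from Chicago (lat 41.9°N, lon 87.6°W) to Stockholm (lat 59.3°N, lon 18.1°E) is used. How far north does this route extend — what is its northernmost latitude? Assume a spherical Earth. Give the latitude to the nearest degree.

≈ 65°N

The great circle lies in the plane with unit normal n̂ = (p₁ × p₂)/|p₁ × p₂|.
Here n̂_z ≈ +0.415; the vertex latitude is φ_max = arccos|n̂_z| ≈ 65.5°.
Check via Clairaut: cos φ_max = |cos φ₁| · sin C = cos(41.9°)·sin(33.9°) ≈ 0.415, again giving ≈ 65.5°.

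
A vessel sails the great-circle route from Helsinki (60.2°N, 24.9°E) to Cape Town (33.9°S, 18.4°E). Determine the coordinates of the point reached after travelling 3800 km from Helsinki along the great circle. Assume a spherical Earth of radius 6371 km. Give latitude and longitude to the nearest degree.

≈ (26°N, 22°E)

Convert each endpoint to a unit vector on the sphere (x = cos φ cos λ, y = cos φ sin λ, z = sin φ).
The central angle between the endpoints is δ = arccos(p₁·p₂) ≈ 1.645 rad (94.3°). The total great-circle distance is δ·R ≈ 1.645 × 6371 ≈ 10480 km, so the target fraction is f = 3800/10480 ≈ 0.363.
Interpolate at f ≈ 0.363 with slerp weights a = sin((1−f)δ)/sin δ ≈ 0.869, b = sin(fδ)/sin δ ≈ 0.563.
p = a·p₁ + b·p₂ ≈ (0.835, 0.329, 0.440); φ = arcsin(p_z) ≈ 26.10°, λ = atan2(p_y, p_x) ≈ 21.52°.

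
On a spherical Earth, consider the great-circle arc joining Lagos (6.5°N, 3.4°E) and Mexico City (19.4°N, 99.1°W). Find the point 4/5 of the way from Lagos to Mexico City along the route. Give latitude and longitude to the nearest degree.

Write both endpoints as unit vectors p₁, p₂ with components (cos φ cos λ, cos φ sin λ, sin φ).
The central angle between the endpoints is δ = arccos(p₁·p₂) ≈ 1.737 rad (99.5°).
Interpolate at f = 4/5 with slerp weights a = sin((1−f)δ)/sin δ ≈ 0.345, b = sin(fδ)/sin δ ≈ 0.997.
p = a·p₁ + b·p₂ ≈ (0.194, -0.909, 0.370); φ = arcsin(p_z) ≈ 21.74°, λ = atan2(p_y, p_x) ≈ -77.97°.

≈ (22°N, 78°W)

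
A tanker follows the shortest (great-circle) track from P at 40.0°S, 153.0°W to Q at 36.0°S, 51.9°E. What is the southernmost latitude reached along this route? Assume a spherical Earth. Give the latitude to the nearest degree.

≈ 75°S

The great circle lies in the plane with unit normal n̂ = (p₁ × p₂)/|p₁ × p₂|.
Here n̂_z ≈ -0.265; the vertex latitude is φ_max = arccos|n̂_z| ≈ 74.6°.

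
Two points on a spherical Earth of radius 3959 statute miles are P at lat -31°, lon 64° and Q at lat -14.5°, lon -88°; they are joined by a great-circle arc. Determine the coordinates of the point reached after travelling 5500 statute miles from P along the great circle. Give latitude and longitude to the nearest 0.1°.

≈ lat -51.8°, lon -51.0°

Write both endpoints as unit vectors p₁, p₂ with components (cos φ cos λ, cos φ sin λ, sin φ).
The central angle between the endpoints is δ = arccos(p₁·p₂) ≈ 2.219 rad (127.1°). The total great-circle distance is δ·R ≈ 2.219 × 3959 ≈ 8785 mi, so the target fraction is f = 5500/8785 ≈ 0.626.
Interpolate at f ≈ 0.626 with slerp weights a = sin((1−f)δ)/sin δ ≈ 0.926, b = sin(fδ)/sin δ ≈ 1.234.
p = a·p₁ + b·p₂ ≈ (0.389, -0.481, -0.786); φ = arcsin(p_z) ≈ -51.78°, λ = atan2(p_y, p_x) ≈ -50.99°.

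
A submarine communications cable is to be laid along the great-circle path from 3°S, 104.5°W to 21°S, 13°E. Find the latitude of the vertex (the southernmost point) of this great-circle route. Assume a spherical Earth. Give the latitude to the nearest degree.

The great circle lies in the plane with unit normal n̂ = (p₁ × p₂)/|p₁ × p₂|.
Here n̂_z ≈ +0.907; the vertex latitude is φ_max = arccos|n̂_z| ≈ 24.8°.
Check via Clairaut: cos φ_max = |cos φ₁| · sin C = cos(3.0°)·sin(114.7°) ≈ 0.907, again giving ≈ 24.8°.

≈ 25°S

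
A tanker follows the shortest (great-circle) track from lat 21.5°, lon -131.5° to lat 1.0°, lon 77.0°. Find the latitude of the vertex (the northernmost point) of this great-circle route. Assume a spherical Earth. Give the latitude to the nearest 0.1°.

≈ 40.6°

The great circle lies in the plane with unit normal n̂ = (p₁ × p₂)/|p₁ × p₂|.
Here n̂_z ≈ -0.759; the vertex latitude is φ_max = arccos|n̂_z| ≈ 40.6°.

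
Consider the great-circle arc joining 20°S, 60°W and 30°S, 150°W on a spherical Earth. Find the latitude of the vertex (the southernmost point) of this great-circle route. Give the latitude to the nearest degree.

The great circle lies in the plane with unit normal n̂ = (p₁ × p₂)/|p₁ × p₂|.
Here n̂_z ≈ -0.826; the vertex latitude is φ_max = arccos|n̂_z| ≈ 34.3°.
Check via Clairaut: cos φ_max = |cos φ₁| · sin C = cos(20.0°)·sin(118.5°) ≈ 0.826, again giving ≈ 34.3°.

≈ 34°S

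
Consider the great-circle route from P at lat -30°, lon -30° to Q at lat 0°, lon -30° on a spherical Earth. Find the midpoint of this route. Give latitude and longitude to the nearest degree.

≈ lat -15°, lon -30°

Convert each endpoint to a unit vector on the sphere (x = cos φ cos λ, y = cos φ sin λ, z = sin φ).
The central angle between the endpoints is δ = arccos(p₁·p₂) ≈ 0.524 rad (30.0°).
Interpolate at f = 1/2 with slerp weights a = sin((1−f)δ)/sin δ ≈ 0.518, b = sin(fδ)/sin δ ≈ 0.518.
p = a·p₁ + b·p₂ ≈ (0.837, -0.483, -0.259); φ = arcsin(p_z) ≈ -15.00°, λ = atan2(p_y, p_x) ≈ -30.00°.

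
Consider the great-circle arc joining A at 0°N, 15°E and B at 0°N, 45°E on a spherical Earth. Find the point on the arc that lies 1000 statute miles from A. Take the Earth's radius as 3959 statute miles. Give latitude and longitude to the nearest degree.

≈ 0°N, 29°E

Convert each endpoint to a unit vector on the sphere (x = cos φ cos λ, y = cos φ sin λ, z = sin φ).
The central angle between the endpoints is δ = arccos(p₁·p₂) ≈ 0.524 rad (30.0°). The total great-circle distance is δ·R ≈ 0.524 × 3959 ≈ 2073 mi, so the target fraction is f = 1000/2073 ≈ 0.482.
Interpolate at f ≈ 0.482 with slerp weights a = sin((1−f)δ)/sin δ ≈ 0.535, b = sin(fδ)/sin δ ≈ 0.500.
p = a·p₁ + b·p₂ ≈ (0.871, 0.492, 0.000); φ = arcsin(p_z) ≈ 0.00°, λ = atan2(p_y, p_x) ≈ 29.47°.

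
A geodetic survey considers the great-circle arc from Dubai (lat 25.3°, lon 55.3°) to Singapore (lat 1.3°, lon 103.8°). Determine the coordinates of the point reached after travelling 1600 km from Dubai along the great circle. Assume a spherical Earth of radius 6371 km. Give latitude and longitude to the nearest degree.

≈ lat 20°, lon 70°

Write both endpoints as unit vectors p₁, p₂ with components (cos φ cos λ, cos φ sin λ, sin φ).
The central angle between the endpoints is δ = arccos(p₁·p₂) ≈ 0.916 rad (52.5°). The total great-circle distance is δ·R ≈ 0.916 × 6371 ≈ 5839 km, so the target fraction is f = 1600/5839 ≈ 0.274.
Interpolate at f ≈ 0.274 with slerp weights a = sin((1−f)δ)/sin δ ≈ 0.778, b = sin(fδ)/sin δ ≈ 0.313.
p = a·p₁ + b·p₂ ≈ (0.326, 0.882, 0.340); φ = arcsin(p_z) ≈ 19.85°, λ = atan2(p_y, p_x) ≈ 69.74°.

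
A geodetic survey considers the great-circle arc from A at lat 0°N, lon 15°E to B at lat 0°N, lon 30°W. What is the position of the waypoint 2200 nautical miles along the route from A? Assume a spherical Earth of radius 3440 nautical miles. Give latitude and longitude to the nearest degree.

The haversine formula gives a central angle δ ≈ 0.785 rad (45.0°) between the endpoints. The total great-circle distance is δ·R ≈ 0.785 × 3440 ≈ 2702 nmi, so the target fraction is f = 2200/2702 ≈ 0.814.
Interpolate at f ≈ 0.814 with slerp weights a = sin((1−f)δ)/sin δ ≈ 0.206, b = sin(fδ)/sin δ ≈ 0.844.
p = a·p₁ + b·p₂ ≈ (0.930, -0.369, 0.000); φ = arcsin(p_z) ≈ 0.00°, λ = atan2(p_y, p_x) ≈ -21.64°.

≈ lat 0°N, lon 22°W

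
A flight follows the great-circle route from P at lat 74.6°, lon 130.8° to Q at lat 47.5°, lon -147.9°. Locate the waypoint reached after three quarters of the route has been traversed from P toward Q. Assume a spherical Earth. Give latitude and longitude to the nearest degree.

≈ lat 57°, lon -155°

Write both endpoints as unit vectors p₁, p₂ with components (cos φ cos λ, cos φ sin λ, sin φ).
The central angle between the endpoints is δ = arccos(p₁·p₂) ≈ 0.741 rad (42.4°).
Interpolate at f = 3/4 with slerp weights a = sin((1−f)δ)/sin δ ≈ 0.273, b = sin(fδ)/sin δ ≈ 0.782.
p = a·p₁ + b·p₂ ≈ (-0.495, -0.226, 0.839); φ = arcsin(p_z) ≈ 57.06°, λ = atan2(p_y, p_x) ≈ -155.47°.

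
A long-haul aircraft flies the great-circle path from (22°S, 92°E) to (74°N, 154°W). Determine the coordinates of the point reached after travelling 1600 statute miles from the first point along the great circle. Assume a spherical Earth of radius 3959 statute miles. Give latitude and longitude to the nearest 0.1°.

Write both endpoints as unit vectors p₁, p₂ with components (cos φ cos λ, cos φ sin λ, sin φ).
The central angle between the endpoints is δ = arccos(p₁·p₂) ≈ 2.053 rad (117.6°). The total great-circle distance is δ·R ≈ 2.053 × 3959 ≈ 8129 mi, so the target fraction is f = 1600/8129 ≈ 0.197.
Interpolate at f ≈ 0.197 with slerp weights a = sin((1−f)δ)/sin δ ≈ 1.125, b = sin(fδ)/sin δ ≈ 0.444.
p = a·p₁ + b·p₂ ≈ (-0.146, 0.989, 0.005); φ = arcsin(p_z) ≈ 0.29°, λ = atan2(p_y, p_x) ≈ 98.42°.

≈ (0.3°N, 98.4°E)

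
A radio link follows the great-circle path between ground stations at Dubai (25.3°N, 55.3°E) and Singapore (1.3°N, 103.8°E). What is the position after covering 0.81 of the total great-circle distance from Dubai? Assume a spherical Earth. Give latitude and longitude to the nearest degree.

≈ (6°N, 95°E)

Write both endpoints as unit vectors p₁, p₂ with components (cos φ cos λ, cos φ sin λ, sin φ).
The central angle between the endpoints is δ = arccos(p₁·p₂) ≈ 0.916 rad (52.5°).
Interpolate at f = 0.81 with slerp weights a = sin((1−f)δ)/sin δ ≈ 0.218, b = sin(fδ)/sin δ ≈ 0.852.
p = a·p₁ + b·p₂ ≈ (-0.091, 0.989, 0.113); φ = arcsin(p_z) ≈ 6.47°, λ = atan2(p_y, p_x) ≈ 95.24°.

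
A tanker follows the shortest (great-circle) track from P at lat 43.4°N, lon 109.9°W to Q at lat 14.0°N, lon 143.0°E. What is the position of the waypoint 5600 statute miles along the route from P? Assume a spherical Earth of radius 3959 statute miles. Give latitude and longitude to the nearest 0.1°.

Convert each endpoint to a unit vector on the sphere (x = cos φ cos λ, y = cos φ sin λ, z = sin φ).
The central angle between the endpoints is δ = arccos(p₁·p₂) ≈ 1.612 rad (92.4°). The total great-circle distance is δ·R ≈ 1.612 × 3959 ≈ 6381 mi, so the target fraction is f = 5600/6381 ≈ 0.878.
Interpolate at f ≈ 0.878 with slerp weights a = sin((1−f)δ)/sin δ ≈ 0.196, b = sin(fδ)/sin δ ≈ 0.989.
p = a·p₁ + b·p₂ ≈ (-0.815, 0.443, 0.374); φ = arcsin(p_z) ≈ 21.96°, λ = atan2(p_y, p_x) ≈ 151.45°.

≈ lat 22.0°N, lon 151.5°E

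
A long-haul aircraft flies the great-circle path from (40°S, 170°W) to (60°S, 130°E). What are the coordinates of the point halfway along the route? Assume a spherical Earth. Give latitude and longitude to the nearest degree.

Write both endpoints as unit vectors p₁, p₂ with components (cos φ cos λ, cos φ sin λ, sin φ).
The central angle between the endpoints is δ = arccos(p₁·p₂) ≈ 0.725 rad (41.6°).
Interpolate at f = 1/2 with slerp weights a = sin((1−f)δ)/sin δ ≈ 0.535, b = sin(fδ)/sin δ ≈ 0.535.
p = a·p₁ + b·p₂ ≈ (-0.575, 0.134, -0.807); φ = arcsin(p_z) ≈ -53.80°, λ = atan2(p_y, p_x) ≈ 166.92°.

≈ (54°S, 167°E)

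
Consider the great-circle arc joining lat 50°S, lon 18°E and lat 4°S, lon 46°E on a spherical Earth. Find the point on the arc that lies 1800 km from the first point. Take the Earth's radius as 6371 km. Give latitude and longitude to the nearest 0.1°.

≈ lat 36.3°S, lon 29.9°E

The haversine formula gives a central angle δ ≈ 0.903 rad (51.7°) between the endpoints. The total great-circle distance is δ·R ≈ 0.903 × 6371 ≈ 5750 km, so the target fraction is f = 1800/5750 ≈ 0.313.
Interpolate at f ≈ 0.313 with slerp weights a = sin((1−f)δ)/sin δ ≈ 0.740, b = sin(fδ)/sin δ ≈ 0.355.
p = a·p₁ + b·p₂ ≈ (0.699, 0.402, -0.592); φ = arcsin(p_z) ≈ -36.29°, λ = atan2(p_y, p_x) ≈ 29.91°.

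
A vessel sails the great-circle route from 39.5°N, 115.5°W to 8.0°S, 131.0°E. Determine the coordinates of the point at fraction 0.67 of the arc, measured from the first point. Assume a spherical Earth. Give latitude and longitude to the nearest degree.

≈ 16°N, 160°E

From cos δ = sin φ₁ sin φ₂ + cos φ₁ cos φ₂ cos Δλ, the central angle is δ ≈ 1.975 rad (113.2°).
Interpolate at f = 0.67 with slerp weights a = sin((1−f)δ)/sin δ ≈ 0.660, b = sin(fδ)/sin δ ≈ 1.054.
p = a·p₁ + b·p₂ ≈ (-0.904, 0.329, 0.273); φ = arcsin(p_z) ≈ 15.84°, λ = atan2(p_y, p_x) ≈ 160.03°.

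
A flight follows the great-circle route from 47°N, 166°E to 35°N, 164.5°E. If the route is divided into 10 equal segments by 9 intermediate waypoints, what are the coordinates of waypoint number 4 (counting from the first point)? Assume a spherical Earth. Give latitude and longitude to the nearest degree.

The haversine formula gives a central angle δ ≈ 0.210 rad (12.1°) between the endpoints.
Interpolate at f = 4/10 with slerp weights a = sin((1−f)δ)/sin δ ≈ 0.603, b = sin(fδ)/sin δ ≈ 0.402.
p = a·p₁ + b·p₂ ≈ (-0.717, 0.188, 0.672); φ = arcsin(p_z) ≈ 42.20°, λ = atan2(p_y, p_x) ≈ 165.33°.

≈ 42°N, 165°E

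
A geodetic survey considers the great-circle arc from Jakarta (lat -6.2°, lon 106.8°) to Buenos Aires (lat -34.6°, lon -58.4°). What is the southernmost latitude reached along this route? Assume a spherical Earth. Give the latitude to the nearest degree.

The great circle lies in the plane with unit normal n̂ = (p₁ × p₂)/|p₁ × p₂|.
Here n̂_z ≈ -0.306; the vertex latitude is φ_max = arccos|n̂_z| ≈ 72.2°.

≈ -72°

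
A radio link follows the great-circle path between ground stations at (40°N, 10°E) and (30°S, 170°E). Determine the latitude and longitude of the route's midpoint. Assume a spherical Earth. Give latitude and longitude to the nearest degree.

The haversine formula gives a central angle δ ≈ 2.808 rad (160.9°) between the endpoints.
Interpolate at f = 1/2 with slerp weights a = sin((1−f)δ)/sin δ ≈ 3.010, b = sin(fδ)/sin δ ≈ 3.010.
p = a·p₁ + b·p₂ ≈ (-0.296, 0.853, 0.430); φ = arcsin(p_z) ≈ 25.45°, λ = atan2(p_y, p_x) ≈ 109.16°.

≈ (25°N, 109°E)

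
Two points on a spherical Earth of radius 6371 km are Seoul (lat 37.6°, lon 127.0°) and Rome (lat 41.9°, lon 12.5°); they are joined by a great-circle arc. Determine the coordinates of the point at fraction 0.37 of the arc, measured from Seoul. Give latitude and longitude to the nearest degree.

≈ lat 55°, lon 91°

From cos δ = sin φ₁ sin φ₂ + cos φ₁ cos φ₂ cos Δλ, the central angle is δ ≈ 1.407 rad (80.6°).
Interpolate at f = 0.37 with slerp weights a = sin((1−f)δ)/sin δ ≈ 0.785, b = sin(fδ)/sin δ ≈ 0.504.
p = a·p₁ + b·p₂ ≈ (-0.008, 0.578, 0.816); φ = arcsin(p_z) ≈ 54.68°, λ = atan2(p_y, p_x) ≈ 90.80°.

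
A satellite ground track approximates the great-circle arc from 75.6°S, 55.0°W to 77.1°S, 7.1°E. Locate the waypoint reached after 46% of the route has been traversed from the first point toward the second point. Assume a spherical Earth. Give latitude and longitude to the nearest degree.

Convert each endpoint to a unit vector on the sphere (x = cos φ cos λ, y = cos φ sin λ, z = sin φ).
The central angle between the endpoints is δ = arccos(p₁·p₂) ≈ 0.245 rad (14.0°).
Interpolate at f = 0.46 with slerp weights a = sin((1−f)δ)/sin δ ≈ 0.544, b = sin(fδ)/sin δ ≈ 0.464.
p = a·p₁ + b·p₂ ≈ (0.180, -0.098, -0.979); φ = arcsin(p_z) ≈ -78.16°, λ = atan2(p_y, p_x) ≈ -28.53°.

≈ 78°S, 29°W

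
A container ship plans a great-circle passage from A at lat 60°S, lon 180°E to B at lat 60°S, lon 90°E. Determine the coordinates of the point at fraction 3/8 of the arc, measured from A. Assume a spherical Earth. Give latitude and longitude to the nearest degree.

≈ lat 67°S, lon 148°E

Convert each endpoint to a unit vector on the sphere (x = cos φ cos λ, y = cos φ sin λ, z = sin φ).
The central angle between the endpoints is δ = arccos(p₁·p₂) ≈ 0.723 rad (41.4°).
Interpolate at f = 3/8 with slerp weights a = sin((1−f)δ)/sin δ ≈ 0.660, b = sin(fδ)/sin δ ≈ 0.405.
p = a·p₁ + b·p₂ ≈ (-0.330, 0.202, -0.922); φ = arcsin(p_z) ≈ -67.23°, λ = atan2(p_y, p_x) ≈ 148.48°.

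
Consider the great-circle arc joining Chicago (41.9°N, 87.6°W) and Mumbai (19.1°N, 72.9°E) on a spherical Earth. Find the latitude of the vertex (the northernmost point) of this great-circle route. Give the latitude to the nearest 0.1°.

The great circle lies in the plane with unit normal n̂ = (p₁ × p₂)/|p₁ × p₂|.
Here n̂_z ≈ +0.262; the vertex latitude is φ_max = arccos|n̂_z| ≈ 74.8°.
Check via Clairaut: cos φ_max = |cos φ₁| · sin C = cos(41.9°)·sin(20.6°) ≈ 0.262, again giving ≈ 74.8°.

≈ 74.8°N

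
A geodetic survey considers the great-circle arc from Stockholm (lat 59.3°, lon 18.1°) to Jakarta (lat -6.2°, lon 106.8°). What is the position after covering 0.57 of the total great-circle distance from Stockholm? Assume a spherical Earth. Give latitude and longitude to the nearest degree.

≈ lat 28°, lon 84°

From cos δ = sin φ₁ sin φ₂ + cos φ₁ cos φ₂ cos Δλ, the central angle is δ ≈ 1.652 rad (94.7°).
Interpolate at f = 0.57 with slerp weights a = sin((1−f)δ)/sin δ ≈ 0.654, b = sin(fδ)/sin δ ≈ 0.811.
p = a·p₁ + b·p₂ ≈ (0.084, 0.876, 0.475); φ = arcsin(p_z) ≈ 28.36°, λ = atan2(p_y, p_x) ≈ 84.49°.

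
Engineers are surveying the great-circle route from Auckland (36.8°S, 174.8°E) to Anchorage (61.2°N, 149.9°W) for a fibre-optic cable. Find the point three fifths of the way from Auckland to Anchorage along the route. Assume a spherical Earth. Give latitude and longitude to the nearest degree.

The haversine formula gives a central angle δ ≈ 1.782 rad (102.1°) between the endpoints.
Interpolate at f = 3/5 with slerp weights a = sin((1−f)δ)/sin δ ≈ 0.669, b = sin(fδ)/sin δ ≈ 0.897.
p = a·p₁ + b·p₂ ≈ (-0.907, -0.168, 0.385); φ = arcsin(p_z) ≈ 22.66°, λ = atan2(p_y, p_x) ≈ -169.50°.

≈ 23°N, 170°W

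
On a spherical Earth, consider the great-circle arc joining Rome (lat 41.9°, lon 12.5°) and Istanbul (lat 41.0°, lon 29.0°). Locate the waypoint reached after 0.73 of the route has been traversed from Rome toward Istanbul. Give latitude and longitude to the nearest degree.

≈ lat 41°, lon 25°

From cos δ = sin φ₁ sin φ₂ + cos φ₁ cos φ₂ cos Δλ, the central angle is δ ≈ 0.216 rad (12.4°).
Interpolate at f = 0.73 with slerp weights a = sin((1−f)δ)/sin δ ≈ 0.272, b = sin(fδ)/sin δ ≈ 0.733.
p = a·p₁ + b·p₂ ≈ (0.681, 0.312, 0.662); φ = arcsin(p_z) ≈ 41.48°, λ = atan2(p_y, p_x) ≈ 24.60°.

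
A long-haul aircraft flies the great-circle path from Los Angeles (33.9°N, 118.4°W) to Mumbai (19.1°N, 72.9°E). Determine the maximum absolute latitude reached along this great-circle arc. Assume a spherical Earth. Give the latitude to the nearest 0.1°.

The great circle lies in the plane with unit normal n̂ = (p₁ × p₂)/|p₁ × p₂|.
Here n̂_z ≈ -0.190; the vertex latitude is φ_max = arccos|n̂_z| ≈ 79.1°.

≈ 79.1°N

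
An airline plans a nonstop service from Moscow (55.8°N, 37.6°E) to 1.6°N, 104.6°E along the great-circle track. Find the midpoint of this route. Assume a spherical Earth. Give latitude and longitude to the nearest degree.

Convert each endpoint to a unit vector on the sphere (x = cos φ cos λ, y = cos φ sin λ, z = sin φ).
The central angle between the endpoints is δ = arccos(p₁·p₂) ≈ 1.326 rad (76.0°).
Interpolate at f = 1/2 with slerp weights a = sin((1−f)δ)/sin δ ≈ 0.634, b = sin(fδ)/sin δ ≈ 0.634.
p = a·p₁ + b·p₂ ≈ (0.123, 0.831, 0.542); φ = arcsin(p_z) ≈ 32.84°, λ = atan2(p_y, p_x) ≈ 81.61°.

≈ 33°N, 82°E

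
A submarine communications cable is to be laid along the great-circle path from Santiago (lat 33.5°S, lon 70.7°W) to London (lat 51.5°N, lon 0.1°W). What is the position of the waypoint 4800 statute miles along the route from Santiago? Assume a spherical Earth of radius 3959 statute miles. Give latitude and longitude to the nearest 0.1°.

≈ lat 25.2°N, lon 31.7°W

Write both endpoints as unit vectors p₁, p₂ with components (cos φ cos λ, cos φ sin λ, sin φ).
The central angle between the endpoints is δ = arccos(p₁·p₂) ≈ 1.833 rad (105.0°). The total great-circle distance is δ·R ≈ 1.833 × 3959 ≈ 7258 mi, so the target fraction is f = 4800/7258 ≈ 0.661.
Interpolate at f ≈ 0.661 with slerp weights a = sin((1−f)δ)/sin δ ≈ 0.602, b = sin(fδ)/sin δ ≈ 0.970.
p = a·p₁ + b·p₂ ≈ (0.770, -0.475, 0.426); φ = arcsin(p_z) ≈ 25.24°, λ = atan2(p_y, p_x) ≈ -31.69°.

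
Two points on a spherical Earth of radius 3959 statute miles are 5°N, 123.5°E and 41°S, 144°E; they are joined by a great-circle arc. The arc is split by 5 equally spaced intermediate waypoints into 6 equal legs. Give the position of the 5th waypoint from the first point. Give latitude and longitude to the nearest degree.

Write both endpoints as unit vectors p₁, p₂ with components (cos φ cos λ, cos φ sin λ, sin φ).
The central angle between the endpoints is δ = arccos(p₁·p₂) ≈ 0.867 rad (49.7°).
Interpolate at f = 5/6 with slerp weights a = sin((1−f)δ)/sin δ ≈ 0.189, b = sin(fδ)/sin δ ≈ 0.867.
p = a·p₁ + b·p₂ ≈ (-0.633, 0.542, -0.553); φ = arcsin(p_z) ≈ -33.54°, λ = atan2(p_y, p_x) ≈ 139.47°.

≈ 34°S, 139°E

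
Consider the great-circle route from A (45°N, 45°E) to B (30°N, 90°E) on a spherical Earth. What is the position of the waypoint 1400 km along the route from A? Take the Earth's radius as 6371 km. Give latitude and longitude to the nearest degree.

Convert each endpoint to a unit vector on the sphere (x = cos φ cos λ, y = cos φ sin λ, z = sin φ).
The central angle between the endpoints is δ = arccos(p₁·p₂) ≈ 0.666 rad (38.1°). The total great-circle distance is δ·R ≈ 0.666 × 6371 ≈ 4240 km, so the target fraction is f = 1400/4240 ≈ 0.330.
Interpolate at f ≈ 0.330 with slerp weights a = sin((1−f)δ)/sin δ ≈ 0.698, b = sin(fδ)/sin δ ≈ 0.353.
p = a·p₁ + b·p₂ ≈ (0.349, 0.655, 0.670); φ = arcsin(p_z) ≈ 42.09°, λ = atan2(p_y, p_x) ≈ 61.94°.

≈ (42°N, 62°E)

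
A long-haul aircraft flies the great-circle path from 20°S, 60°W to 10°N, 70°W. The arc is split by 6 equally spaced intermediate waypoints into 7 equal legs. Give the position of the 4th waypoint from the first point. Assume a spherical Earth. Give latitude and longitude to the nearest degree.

From cos δ = sin φ₁ sin φ₂ + cos φ₁ cos φ₂ cos Δλ, the central angle is δ ≈ 0.551 rad (31.6°).
Interpolate at f = 4/7 with slerp weights a = sin((1−f)δ)/sin δ ≈ 0.447, b = sin(fδ)/sin δ ≈ 0.592.
p = a·p₁ + b·p₂ ≈ (0.409, -0.911, -0.050); φ = arcsin(p_z) ≈ -2.87°, λ = atan2(p_y, p_x) ≈ -65.81°.

≈ 3°S, 66°W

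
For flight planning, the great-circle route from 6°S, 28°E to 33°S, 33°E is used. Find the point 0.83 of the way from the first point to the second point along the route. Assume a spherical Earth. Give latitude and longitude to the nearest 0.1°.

Write both endpoints as unit vectors p₁, p₂ with components (cos φ cos λ, cos φ sin λ, sin φ).
The central angle between the endpoints is δ = arccos(p₁·p₂) ≈ 0.478 rad (27.4°).
Interpolate at f = 0.83 with slerp weights a = sin((1−f)δ)/sin δ ≈ 0.176, b = sin(fδ)/sin δ ≈ 0.840.
p = a·p₁ + b·p₂ ≈ (0.746, 0.466, -0.476); φ = arcsin(p_z) ≈ -28.42°, λ = atan2(p_y, p_x) ≈ 32.00°.

≈ 28.4°S, 32.0°E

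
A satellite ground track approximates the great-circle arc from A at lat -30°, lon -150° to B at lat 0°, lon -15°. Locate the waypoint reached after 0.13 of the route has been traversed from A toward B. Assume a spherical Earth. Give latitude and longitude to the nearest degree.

Convert each endpoint to a unit vector on the sphere (x = cos φ cos λ, y = cos φ sin λ, z = sin φ).
The central angle between the endpoints is δ = arccos(p₁·p₂) ≈ 2.230 rad (127.8°).
Interpolate at f = 0.13 with slerp weights a = sin((1−f)δ)/sin δ ≈ 1.180, b = sin(fδ)/sin δ ≈ 0.362.
p = a·p₁ + b·p₂ ≈ (-0.536, -0.604, -0.590); φ = arcsin(p_z) ≈ -36.15°, λ = atan2(p_y, p_x) ≈ -131.54°.

≈ lat -36°, lon -132°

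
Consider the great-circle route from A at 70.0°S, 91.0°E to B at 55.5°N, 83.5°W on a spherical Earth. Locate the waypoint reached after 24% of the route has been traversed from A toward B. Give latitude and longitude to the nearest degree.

≈ 69°S, 66°W

Convert each endpoint to a unit vector on the sphere (x = cos φ cos λ, y = cos φ sin λ, z = sin φ).
The central angle between the endpoints is δ = arccos(p₁·p₂) ≈ 2.885 rad (165.3°).
Interpolate at f = 0.24 with slerp weights a = sin((1−f)δ)/sin δ ≈ 3.203, b = sin(fδ)/sin δ ≈ 2.515.
p = a·p₁ + b·p₂ ≈ (0.142, -0.320, -0.937); φ = arcsin(p_z) ≈ -69.49°, λ = atan2(p_y, p_x) ≈ -66.07°.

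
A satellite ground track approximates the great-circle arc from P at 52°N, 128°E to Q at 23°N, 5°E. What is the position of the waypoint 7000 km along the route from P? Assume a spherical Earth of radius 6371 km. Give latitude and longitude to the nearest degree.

The haversine formula gives a central angle δ ≈ 1.572 rad (90.0°) between the endpoints. The total great-circle distance is δ·R ≈ 1.572 × 6371 ≈ 10012 km, so the target fraction is f = 7000/10012 ≈ 0.699.
Interpolate at f ≈ 0.699 with slerp weights a = sin((1−f)δ)/sin δ ≈ 0.455, b = sin(fδ)/sin δ ≈ 0.891.
p = a·p₁ + b·p₂ ≈ (0.644, 0.292, 0.707); φ = arcsin(p_z) ≈ 44.98°, λ = atan2(p_y, p_x) ≈ 24.42°.

≈ 45°N, 24°E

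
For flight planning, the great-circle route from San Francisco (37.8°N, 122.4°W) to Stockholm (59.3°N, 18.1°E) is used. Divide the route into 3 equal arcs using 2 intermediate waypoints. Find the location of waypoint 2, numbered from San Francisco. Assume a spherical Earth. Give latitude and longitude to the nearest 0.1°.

≈ 74.7°N, 40.3°W

Write both endpoints as unit vectors p₁, p₂ with components (cos φ cos λ, cos φ sin λ, sin φ).
The central angle between the endpoints is δ = arccos(p₁·p₂) ≈ 1.353 rad (77.5°).
Interpolate at f = 2/3 with slerp weights a = sin((1−f)δ)/sin δ ≈ 0.446, b = sin(fδ)/sin δ ≈ 0.804.
p = a·p₁ + b·p₂ ≈ (0.201, -0.170, 0.965); φ = arcsin(p_z) ≈ 74.72°, λ = atan2(p_y, p_x) ≈ -40.30°.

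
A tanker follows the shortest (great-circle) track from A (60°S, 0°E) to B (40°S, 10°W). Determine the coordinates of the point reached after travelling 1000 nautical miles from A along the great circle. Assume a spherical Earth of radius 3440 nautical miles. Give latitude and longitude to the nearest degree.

≈ (44°S, 9°W)

Write both endpoints as unit vectors p₁, p₂ with components (cos φ cos λ, cos φ sin λ, sin φ).
The central angle between the endpoints is δ = arccos(p₁·p₂) ≈ 0.366 rad (21.0°). The total great-circle distance is δ·R ≈ 0.366 × 3440 ≈ 1258 nmi, so the target fraction is f = 1000/1258 ≈ 0.795.
Interpolate at f ≈ 0.795 with slerp weights a = sin((1−f)δ)/sin δ ≈ 0.210, b = sin(fδ)/sin δ ≈ 0.802.
p = a·p₁ + b·p₂ ≈ (0.709, -0.107, -0.697); φ = arcsin(p_z) ≈ -44.16°, λ = atan2(p_y, p_x) ≈ -8.55°.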